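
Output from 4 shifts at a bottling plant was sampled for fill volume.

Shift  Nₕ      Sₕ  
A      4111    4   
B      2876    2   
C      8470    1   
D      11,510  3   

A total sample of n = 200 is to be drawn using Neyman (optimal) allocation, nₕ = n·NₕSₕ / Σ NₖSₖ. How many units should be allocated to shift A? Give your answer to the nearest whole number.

50

Σ NₕSₕ = 4111·4 + 2876·2 + 8470·1 + 11510·3 = 65196.
Share for A: 16444/65196 = 0.25222.
n_A = 200 × 0.25222 = 50.445... → 50.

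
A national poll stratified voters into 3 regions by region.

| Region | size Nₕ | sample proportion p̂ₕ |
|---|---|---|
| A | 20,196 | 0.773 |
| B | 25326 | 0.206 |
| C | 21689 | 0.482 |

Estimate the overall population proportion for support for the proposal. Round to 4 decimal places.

N = 20196 + 25326 + 21689 = 67211.
Overall proportion = Σ (Nₕ/N)·p̂ₕ.
Σ Nₕp̂ₕ = 15611.508 + 5217.156 + 10454.098 = 31282.762.
31282.762 / 67211 = 0.465441... → 0.4654.

0.4654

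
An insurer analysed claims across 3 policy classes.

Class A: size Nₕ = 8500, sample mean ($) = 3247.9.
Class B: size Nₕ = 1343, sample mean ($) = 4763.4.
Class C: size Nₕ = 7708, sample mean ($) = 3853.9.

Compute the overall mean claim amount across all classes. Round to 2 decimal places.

N = 8500 + 1343 + 7708 = 17551.
The stratified mean weights each stratum mean by its population share Nₕ/N.
Σ Nₕx̄ₕ = 8500·3247.9 + 1343·4763.4 + 7708·3853.9 = 27607150 + 6397246.2 + 29705861.2 = 63710257.4.
Divide by N: 63710257.4 / 17551 = 3630.0073... → 3630.01.

3630.01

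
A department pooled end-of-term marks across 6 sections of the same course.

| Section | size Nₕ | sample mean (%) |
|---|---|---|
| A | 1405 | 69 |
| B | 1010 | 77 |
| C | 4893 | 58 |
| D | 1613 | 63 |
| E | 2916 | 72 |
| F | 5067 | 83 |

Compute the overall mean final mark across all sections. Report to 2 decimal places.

N = 16904; weights Wₕ = Nₕ/N = (0.0831, 0.0597, 0.2895, 0.0954, 0.1725, 0.2998).
x̄_st = Σ Wₕ·x̄ₕ = 0.0831·69 + 0.0597·77 + 0.2895·58 + 0.0954·63 + 0.1725·72 + 0.2998·83 ≈ 70.4355...
→ 70.44.

70.44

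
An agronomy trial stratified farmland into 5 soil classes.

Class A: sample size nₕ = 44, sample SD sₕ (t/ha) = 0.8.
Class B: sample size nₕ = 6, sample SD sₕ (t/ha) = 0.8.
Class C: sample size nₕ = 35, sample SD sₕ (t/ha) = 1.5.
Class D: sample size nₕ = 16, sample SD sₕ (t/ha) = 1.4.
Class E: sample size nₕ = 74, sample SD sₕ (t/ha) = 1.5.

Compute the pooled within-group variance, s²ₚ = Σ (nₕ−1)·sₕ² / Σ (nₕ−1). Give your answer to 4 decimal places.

1.7698

Degrees of freedom: 43 + 5 + 34 + 15 + 73 = 170.
Σ(nₕ−1)sₕ² = 43·0.64 + 5·0.64 + 34·2.25 + 15·1.96 + 73·2.25 = 300.87.
s²ₚ = 300.87 / 170 = 1.769824... → 1.7698.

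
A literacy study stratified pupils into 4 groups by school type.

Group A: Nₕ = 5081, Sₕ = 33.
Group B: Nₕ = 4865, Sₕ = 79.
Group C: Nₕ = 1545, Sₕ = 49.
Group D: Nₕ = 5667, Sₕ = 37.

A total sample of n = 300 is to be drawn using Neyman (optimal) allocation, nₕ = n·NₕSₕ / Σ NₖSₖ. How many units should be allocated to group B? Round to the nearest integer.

138

A: NₕSₕ = 5081·33 = 167673
B: NₕSₕ = 4865·79 = 384335
C: NₕSₕ = 1545·49 = 75705
D: NₕSₕ = 5667·37 = 209679
Σ NₕSₕ = 837392.
n_B = 300·384335/837392 = 137.690... → 138.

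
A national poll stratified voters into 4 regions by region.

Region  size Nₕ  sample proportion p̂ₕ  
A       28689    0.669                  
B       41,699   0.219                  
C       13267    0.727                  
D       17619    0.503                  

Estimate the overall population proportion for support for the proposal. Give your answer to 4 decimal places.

Wₕ = Nₕ/N with N = 101274: 0.2833, 0.4117, 0.1310, 0.1740.
p̂_st = 0.2833·0.669 + 0.4117·0.219 + 0.1310·0.727 + 0.1740·0.503 ≈ 0.462433... → 0.4624.

0.4624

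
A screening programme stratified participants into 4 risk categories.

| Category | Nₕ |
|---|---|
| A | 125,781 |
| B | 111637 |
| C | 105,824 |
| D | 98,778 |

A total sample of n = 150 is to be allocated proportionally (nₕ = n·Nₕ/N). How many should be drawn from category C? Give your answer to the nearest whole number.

N = 125781 + 111637 + 105824 + 98778 = 442020.
n_C = 150·105824/442020 = 35.911... → 36.

36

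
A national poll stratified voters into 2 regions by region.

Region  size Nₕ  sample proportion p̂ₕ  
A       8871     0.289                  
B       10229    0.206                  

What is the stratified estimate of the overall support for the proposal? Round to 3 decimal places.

N = 8871 + 10229 = 19100.
Overall proportion = Σ (Nₕ/N)·p̂ₕ.
Σ Nₕp̂ₕ = 2563.719 + 2107.174 = 4670.893.
4670.893 / 19100 = 0.24455... → 0.245.

0.245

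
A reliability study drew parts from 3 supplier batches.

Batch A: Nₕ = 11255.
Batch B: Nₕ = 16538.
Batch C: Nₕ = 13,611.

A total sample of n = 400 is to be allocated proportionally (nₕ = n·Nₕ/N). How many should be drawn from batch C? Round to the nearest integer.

131

Share of batch C = 13611/41404 = 0.32874.
Allocate 400 × 0.32874 = 131.495... → 131.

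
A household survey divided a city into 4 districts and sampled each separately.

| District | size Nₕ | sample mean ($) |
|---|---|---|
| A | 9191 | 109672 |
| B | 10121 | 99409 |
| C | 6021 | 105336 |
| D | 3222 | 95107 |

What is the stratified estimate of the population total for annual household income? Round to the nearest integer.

2954776651

Population total = Σ Nₕ·x̄ₕ (each stratum's size times its mean).
9191·109672 + 10121·99409 + 6021·105336 + 3222·95107 = 1007995352 + 1006118489 + 634228056 + 306434754 = 2954776651.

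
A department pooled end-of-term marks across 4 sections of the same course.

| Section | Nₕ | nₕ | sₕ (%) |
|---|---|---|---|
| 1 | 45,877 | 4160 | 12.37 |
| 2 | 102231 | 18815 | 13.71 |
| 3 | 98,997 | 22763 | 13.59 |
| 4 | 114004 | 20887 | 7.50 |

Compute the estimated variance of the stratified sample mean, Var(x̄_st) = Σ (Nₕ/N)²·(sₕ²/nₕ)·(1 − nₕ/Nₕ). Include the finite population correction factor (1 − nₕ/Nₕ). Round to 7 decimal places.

0.0018820

N = 361109. Term for each stratum: Wₕ²sₕ²/nₕ·(1−nₕ/Nₕ).
Var(x̄_st) = 0.0005398555 + 0.0006533201 + 0.0004695734 + 0.0002192395 = 0.0018819886 → 0.0018820.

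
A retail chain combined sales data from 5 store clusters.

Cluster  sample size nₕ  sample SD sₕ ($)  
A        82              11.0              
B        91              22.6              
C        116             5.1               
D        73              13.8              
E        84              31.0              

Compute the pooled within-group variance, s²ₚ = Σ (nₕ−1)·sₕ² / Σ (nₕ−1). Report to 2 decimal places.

345.20

Degrees of freedom: 81 + 90 + 115 + 72 + 83 = 441.
Σ(nₕ−1)sₕ² = 81·121 + 90·510.76 + 115·26.01 + 72·190.44 + 83·961 = 152235.23.
s²ₚ = 152235.23 / 441 = 345.2046... → 345.20.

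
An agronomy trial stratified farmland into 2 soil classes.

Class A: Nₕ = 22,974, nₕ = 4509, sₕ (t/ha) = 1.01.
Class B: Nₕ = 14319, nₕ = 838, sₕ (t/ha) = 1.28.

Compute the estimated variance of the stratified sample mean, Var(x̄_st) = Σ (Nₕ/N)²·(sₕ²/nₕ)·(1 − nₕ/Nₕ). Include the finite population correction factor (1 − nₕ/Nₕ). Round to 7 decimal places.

0.0003404

N = 37293; Wₕ = Nₕ/N.
class A: (22974/37293)²·1.01²/4509·(1 − 4509/22974) = 0.0000690071
class B: (14319/37293)²·1.28²/838·(1 − 838/14319) = 0.0002713664
Sum = 0.0003403735 → 0.0003404.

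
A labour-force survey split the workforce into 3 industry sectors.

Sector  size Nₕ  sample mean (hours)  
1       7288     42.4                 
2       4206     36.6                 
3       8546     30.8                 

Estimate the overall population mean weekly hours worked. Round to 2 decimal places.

36.24

N = 20040; weights Wₕ = Nₕ/N = (0.3637, 0.2099, 0.4264).
x̄_st = Σ Wₕ·x̄ₕ = 0.3637·42.4 + 0.2099·36.6 + 0.4264·30.8 ≈ 36.2359...
→ 36.24.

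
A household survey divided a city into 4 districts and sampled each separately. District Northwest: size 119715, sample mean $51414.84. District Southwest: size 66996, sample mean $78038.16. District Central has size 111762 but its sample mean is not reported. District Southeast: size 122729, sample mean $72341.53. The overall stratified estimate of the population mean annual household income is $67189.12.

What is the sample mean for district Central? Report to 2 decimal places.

71924.41

Σ Nₕx̄ₕ = N·μ, so 111762·x̄_Central = 421202·67189.12 − (119715·51414.84 + 66996·78038.16 + 122729·72341.53).
= 28300191722.24 − 20261775773.33 = 8038415948.91.
x̄_Central = 8038415948.91 / 111762 = 71924.4103... → 71924.41.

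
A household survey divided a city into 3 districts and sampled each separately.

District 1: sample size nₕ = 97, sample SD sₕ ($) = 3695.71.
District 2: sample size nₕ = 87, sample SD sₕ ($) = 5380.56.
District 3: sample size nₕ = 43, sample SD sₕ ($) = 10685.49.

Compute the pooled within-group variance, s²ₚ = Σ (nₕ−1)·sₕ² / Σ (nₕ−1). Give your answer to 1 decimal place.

Degrees of freedom: 96 + 86 + 42 = 224.
Σ(nₕ−1)sₕ² = 96·13658272.4041 + 86·28950425.9136 + 42·114179696.5401 = 8596478034.0474.
s²ₚ = 8596478034.0474 / 224 = 38377134.081... → 38377134.1.

38377134.1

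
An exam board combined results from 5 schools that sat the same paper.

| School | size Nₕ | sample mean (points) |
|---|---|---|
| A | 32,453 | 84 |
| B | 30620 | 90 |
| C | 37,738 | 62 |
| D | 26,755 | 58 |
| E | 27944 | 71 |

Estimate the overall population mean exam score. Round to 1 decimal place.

73.0

N = 155510; weights Wₕ = Nₕ/N = (0.2087, 0.1969, 0.2427, 0.1720, 0.1797).
x̄_st = Σ Wₕ·x̄ₕ = 0.2087·84 + 0.1969·90 + 0.2427·62 + 0.1720·58 + 0.1797·71 ≈ 73.033...
→ 73.0.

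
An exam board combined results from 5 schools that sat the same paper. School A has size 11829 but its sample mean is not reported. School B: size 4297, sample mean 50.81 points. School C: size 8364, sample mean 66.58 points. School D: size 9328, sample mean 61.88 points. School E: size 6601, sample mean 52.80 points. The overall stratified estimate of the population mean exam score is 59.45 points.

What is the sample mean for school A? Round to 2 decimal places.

59.34

N = 11829 + 4297 + 8364 + 9328 + 6601 = 40419.
Overall total = μ·N = 59.45·40419 = 2402909.55.
Subtract the known strata: 4297·50.81 + 8364·66.58 + 9328·61.88 + 6601·52.80 = 1700955.13.
Remaining total for school A: 2402909.55 − 1700955.13 = 701954.42.
Divide by its size: 701954.42 / 11829 = 59.3418... → 59.34.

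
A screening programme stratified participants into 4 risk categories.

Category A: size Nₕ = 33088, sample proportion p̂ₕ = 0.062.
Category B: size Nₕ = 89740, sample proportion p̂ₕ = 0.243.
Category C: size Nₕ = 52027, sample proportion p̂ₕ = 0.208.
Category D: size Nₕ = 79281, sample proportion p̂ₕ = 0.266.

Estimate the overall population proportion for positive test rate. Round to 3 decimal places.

Wₕ = Nₕ/N with N = 254136: 0.1302, 0.3531, 0.2047, 0.3120.
p̂_st = 0.1302·0.062 + 0.3531·0.243 + 0.2047·0.208 + 0.3120·0.266 ≈ 0.21944... → 0.219.

0.219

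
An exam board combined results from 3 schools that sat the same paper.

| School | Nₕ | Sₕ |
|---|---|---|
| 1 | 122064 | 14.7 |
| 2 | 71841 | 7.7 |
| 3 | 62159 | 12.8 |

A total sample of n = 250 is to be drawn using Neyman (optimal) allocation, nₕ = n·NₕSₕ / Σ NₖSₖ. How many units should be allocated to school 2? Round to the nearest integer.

Σ NₕSₕ = 122064·14.7 + 71841·7.7 + 62159·12.8 = 3143151.7.
Share for 2: 553175.7/3143151.7 = 0.17599.
n_2 = 250 × 0.17599 = 43.998... → 44.

44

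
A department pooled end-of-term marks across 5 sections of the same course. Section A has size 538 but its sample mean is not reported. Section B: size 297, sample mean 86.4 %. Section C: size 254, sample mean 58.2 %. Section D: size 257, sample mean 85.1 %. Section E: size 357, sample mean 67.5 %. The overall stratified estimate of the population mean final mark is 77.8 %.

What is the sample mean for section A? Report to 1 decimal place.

Σ Nₕx̄ₕ = N·μ, so 538·x̄_A = 1703·77.8 − (297·86.4 + 254·58.2 + 257·85.1 + 357·67.5).
= 132493.4 − 86411.8 = 46081.6.
x̄_A = 46081.6 / 538 = 85.654... → 85.7.

85.7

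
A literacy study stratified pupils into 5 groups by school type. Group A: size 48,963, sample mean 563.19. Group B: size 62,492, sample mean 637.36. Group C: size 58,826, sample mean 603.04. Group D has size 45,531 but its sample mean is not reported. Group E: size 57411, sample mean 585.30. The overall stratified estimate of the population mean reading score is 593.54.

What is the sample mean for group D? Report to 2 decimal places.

Σ Nₕx̄ₕ = N·μ, so 45531·x̄_D = 273223·593.54 − (48963·563.19 + 62492·637.36 + 58826·603.04 + 57411·585.30).
= 162168779.42 − 136482462.43 = 25686316.99.
x̄_D = 25686316.99 / 45531 = 564.1501... → 564.15.

564.15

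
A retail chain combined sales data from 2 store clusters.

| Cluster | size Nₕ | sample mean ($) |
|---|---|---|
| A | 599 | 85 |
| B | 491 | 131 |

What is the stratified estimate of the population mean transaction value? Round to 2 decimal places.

105.72

x̄_st = (Σ Nₕx̄ₕ) / (Σ Nₕ) = (599·85 + 491·131) / 1090
= 115236 / 1090 = 105.7211... → 105.72.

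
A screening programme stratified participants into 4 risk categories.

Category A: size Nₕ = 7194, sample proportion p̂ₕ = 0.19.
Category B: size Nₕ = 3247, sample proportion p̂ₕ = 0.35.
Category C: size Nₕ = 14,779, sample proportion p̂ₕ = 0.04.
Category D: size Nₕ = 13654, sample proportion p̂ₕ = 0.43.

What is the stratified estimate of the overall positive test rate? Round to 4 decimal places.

0.2306

Wₕ = Nₕ/N with N = 38874: 0.1851, 0.0835, 0.3802, 0.3512.
p̂_st = 0.1851·0.19 + 0.0835·0.35 + 0.3802·0.04 + 0.3512·0.43 ≈ 0.230635... → 0.2306.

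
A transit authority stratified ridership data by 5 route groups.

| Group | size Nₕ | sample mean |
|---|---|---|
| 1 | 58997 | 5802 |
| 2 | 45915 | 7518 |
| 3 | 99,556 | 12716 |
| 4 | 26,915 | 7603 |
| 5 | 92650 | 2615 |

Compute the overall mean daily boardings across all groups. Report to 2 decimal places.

7407.76

N = 58997 + 45915 + 99556 + 26915 + 92650 = 324033.
Overall mean = Σ (Nₕ/N)·x̄ₕ — weight by population share, not a simple average.
Σ Nₕx̄ₕ = 58997·5802 + 45915·7518 + 99556·12716 + 26915·7603 + 92650·2615 = 342300594 + 345188970 + 1265954096 + 204634745 + 242279750 = 2400358155.
Divide by N: 2400358155 / 324033 = 7407.7583... → 7407.76.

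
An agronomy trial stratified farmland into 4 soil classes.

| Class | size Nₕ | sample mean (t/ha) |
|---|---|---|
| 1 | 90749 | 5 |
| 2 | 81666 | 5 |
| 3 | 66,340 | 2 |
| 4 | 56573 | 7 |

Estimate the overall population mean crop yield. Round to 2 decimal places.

x̄_st = (Σ Nₕx̄ₕ) / (Σ Nₕ) = (90749·5 + 81666·5 + 66340·2 + 56573·7) / 295328
= 1390766 / 295328 = 4.7092... → 4.71.

4.71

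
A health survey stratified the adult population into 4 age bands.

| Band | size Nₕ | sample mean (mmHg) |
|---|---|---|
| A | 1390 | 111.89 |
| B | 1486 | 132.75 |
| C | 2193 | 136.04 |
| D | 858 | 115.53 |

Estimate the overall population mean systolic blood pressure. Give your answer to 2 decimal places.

126.58

x̄_st = (Σ Nₕx̄ₕ) / (Σ Nₕ) = (1390·111.89 + 1486·132.75 + 2193·136.04 + 858·115.53) / 5927
= 750254.06 / 5927 = 126.5824... → 126.58.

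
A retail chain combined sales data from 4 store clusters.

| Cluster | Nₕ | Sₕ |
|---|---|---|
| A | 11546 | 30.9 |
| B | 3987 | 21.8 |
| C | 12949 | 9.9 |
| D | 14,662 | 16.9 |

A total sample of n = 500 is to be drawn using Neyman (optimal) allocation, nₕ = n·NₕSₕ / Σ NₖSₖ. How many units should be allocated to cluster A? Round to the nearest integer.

218

Σ NₕSₕ = 11546·30.9 + 3987·21.8 + 12949·9.9 + 14662·16.9 = 819670.9.
Share for A: 356771.4/819670.9 = 0.43526.
n_A = 500 × 0.43526 = 217.631... → 218.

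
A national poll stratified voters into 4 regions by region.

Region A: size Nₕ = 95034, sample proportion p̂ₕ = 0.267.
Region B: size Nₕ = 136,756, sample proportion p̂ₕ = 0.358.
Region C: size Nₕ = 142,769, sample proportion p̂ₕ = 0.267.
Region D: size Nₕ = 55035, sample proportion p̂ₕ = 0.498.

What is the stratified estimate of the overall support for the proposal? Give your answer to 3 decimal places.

0.326

N = 95034 + 136756 + 142769 + 55035 = 429594.
Overall proportion = Σ (Nₕ/N)·p̂ₕ.
Σ Nₕp̂ₕ = 25374.078 + 48958.648 + 38119.323 + 27407.43 = 139859.479.
139859.479 / 429594 = 0.32556... → 0.326.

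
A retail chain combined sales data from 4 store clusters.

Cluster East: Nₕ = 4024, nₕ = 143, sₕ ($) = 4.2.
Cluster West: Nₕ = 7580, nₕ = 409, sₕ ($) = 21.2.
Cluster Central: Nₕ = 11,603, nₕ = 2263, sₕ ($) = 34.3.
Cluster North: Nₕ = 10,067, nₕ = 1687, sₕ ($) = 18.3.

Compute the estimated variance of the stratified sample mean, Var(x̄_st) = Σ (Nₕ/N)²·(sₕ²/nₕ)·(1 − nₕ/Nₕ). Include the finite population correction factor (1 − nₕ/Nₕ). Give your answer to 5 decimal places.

0.12170

N = 33274. Term for each stratum: Wₕ²sₕ²/nₕ·(1−nₕ/Nₕ).
Var(x̄_st) = 0.00174002 + 0.05394949 + 0.05088747 + 0.01512590 = 0.12170287 → 0.12170.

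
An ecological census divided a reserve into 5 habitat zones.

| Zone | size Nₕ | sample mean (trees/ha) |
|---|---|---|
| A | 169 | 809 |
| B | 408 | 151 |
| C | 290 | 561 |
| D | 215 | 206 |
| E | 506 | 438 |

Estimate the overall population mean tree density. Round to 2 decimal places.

394.80

N = 1588; weights Wₕ = Nₕ/N = (0.1064, 0.2569, 0.1826, 0.1354, 0.3186).
x̄_st = Σ Wₕ·x̄ₕ = 0.1064·809 + 0.2569·151 + 0.1826·561 + 0.1354·206 + 0.3186·438 ≈ 394.7966...
→ 394.80.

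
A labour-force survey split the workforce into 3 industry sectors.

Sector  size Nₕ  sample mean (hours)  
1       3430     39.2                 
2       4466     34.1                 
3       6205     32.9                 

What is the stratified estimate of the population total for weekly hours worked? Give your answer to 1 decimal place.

490891.1

1: 3430·39.2 = 134456
2: 4466·34.1 = 152290.6
3: 6205·32.9 = 204144.5
τ̂ = Σ Nₕx̄ₕ = 490891.1.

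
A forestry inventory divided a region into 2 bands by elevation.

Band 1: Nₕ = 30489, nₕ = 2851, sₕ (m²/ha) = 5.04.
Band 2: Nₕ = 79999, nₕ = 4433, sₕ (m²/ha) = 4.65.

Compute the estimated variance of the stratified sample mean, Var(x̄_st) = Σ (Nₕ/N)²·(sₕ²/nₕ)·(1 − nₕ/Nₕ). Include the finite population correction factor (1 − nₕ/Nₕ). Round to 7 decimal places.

0.0030304

N = 110488. Term for each stratum: Wₕ²sₕ²/nₕ·(1−nₕ/Nₕ).
Var(x̄_st) = 0.0006150118 + 0.0024153993 = 0.0030304111 → 0.0030304.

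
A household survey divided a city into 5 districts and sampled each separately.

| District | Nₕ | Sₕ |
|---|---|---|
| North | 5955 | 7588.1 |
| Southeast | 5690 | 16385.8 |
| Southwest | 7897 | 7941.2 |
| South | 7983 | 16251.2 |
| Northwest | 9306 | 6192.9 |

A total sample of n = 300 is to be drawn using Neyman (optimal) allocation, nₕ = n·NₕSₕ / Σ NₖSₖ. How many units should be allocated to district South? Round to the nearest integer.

100

Σ NₕSₕ = 5955·7588.1 + 5690·16385.8 + 7897·7941.2 + 7983·16251.2 + 9306·6192.9 = 388498450.9.
Share for South: 129733329.6/388498450.9 = 0.33394.
n_South = 300 × 0.33394 = 100.181... → 100.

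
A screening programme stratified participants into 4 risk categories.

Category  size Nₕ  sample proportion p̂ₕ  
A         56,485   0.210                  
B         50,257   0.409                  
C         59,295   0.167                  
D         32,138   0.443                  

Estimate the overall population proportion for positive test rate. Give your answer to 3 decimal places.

Wₕ = Nₕ/N with N = 198175: 0.2850, 0.2536, 0.2992, 0.1622.
p̂_st = 0.2850·0.210 + 0.2536·0.409 + 0.2992·0.167 + 0.1622·0.443 ≈ 0.28539... → 0.285.

0.285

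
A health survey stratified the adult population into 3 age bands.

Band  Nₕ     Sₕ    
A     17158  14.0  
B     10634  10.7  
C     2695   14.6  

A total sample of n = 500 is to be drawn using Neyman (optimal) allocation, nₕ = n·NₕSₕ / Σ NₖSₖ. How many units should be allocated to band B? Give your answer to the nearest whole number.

Σ NₕSₕ = 17158·14.0 + 10634·10.7 + 2695·14.6 = 393342.8.
Share for B: 113783.8/393342.8 = 0.28927.
n_B = 500 × 0.28927 = 144.637... → 145.

145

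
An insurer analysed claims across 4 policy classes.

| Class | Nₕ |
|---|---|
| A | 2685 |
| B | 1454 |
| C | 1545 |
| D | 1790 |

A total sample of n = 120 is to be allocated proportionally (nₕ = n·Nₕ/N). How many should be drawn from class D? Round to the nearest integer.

Share of class D = 1790/7474 = 0.23950.
Allocate 120 × 0.23950 = 28.740... → 29.

29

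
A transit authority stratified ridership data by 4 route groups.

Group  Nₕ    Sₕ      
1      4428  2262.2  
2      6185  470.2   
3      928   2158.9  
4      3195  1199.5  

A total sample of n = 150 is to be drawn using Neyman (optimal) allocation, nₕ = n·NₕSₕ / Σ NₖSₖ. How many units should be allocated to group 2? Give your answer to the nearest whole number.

1: NₕSₕ = 4428·2262.2 = 10017021.6
2: NₕSₕ = 6185·470.2 = 2908187
3: NₕSₕ = 928·2158.9 = 2003459.2
4: NₕSₕ = 3195·1199.5 = 3832402.5
Σ NₕSₕ = 18761070.3.
n_2 = 150·2908187/18761070.3 = 23.252... → 23.

23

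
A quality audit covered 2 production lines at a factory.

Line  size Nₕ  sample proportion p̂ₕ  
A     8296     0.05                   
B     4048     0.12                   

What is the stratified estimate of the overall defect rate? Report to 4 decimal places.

N = 8296 + 4048 = 12344.
Overall proportion = Σ (Nₕ/N)·p̂ₕ.
Σ Nₕp̂ₕ = 414.8 + 485.76 = 900.56.
900.56 / 12344 = 0.072955... → 0.0730.

0.0730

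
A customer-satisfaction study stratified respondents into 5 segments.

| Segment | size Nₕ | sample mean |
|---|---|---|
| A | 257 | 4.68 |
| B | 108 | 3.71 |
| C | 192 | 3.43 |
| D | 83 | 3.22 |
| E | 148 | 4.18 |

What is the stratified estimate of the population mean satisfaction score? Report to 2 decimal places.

3.99

N = 788; weights Wₕ = Nₕ/N = (0.3261, 0.1371, 0.2437, 0.1053, 0.1878).
x̄_st = Σ Wₕ·x̄ₕ = 0.3261·4.68 + 0.1371·3.71 + 0.2437·3.43 + 0.1053·3.22 + 0.1878·4.18 ≈ 3.9948...
→ 3.99.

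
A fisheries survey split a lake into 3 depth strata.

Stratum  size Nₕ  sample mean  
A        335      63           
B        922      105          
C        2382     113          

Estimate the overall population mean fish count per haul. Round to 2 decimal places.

106.37

N = 3639; weights Wₕ = Nₕ/N = (0.0921, 0.2534, 0.6546).
x̄_st = Σ Wₕ·x̄ₕ = 0.0921·63 + 0.2534·105 + 0.6546·113 ≈ 106.3702...
→ 106.37.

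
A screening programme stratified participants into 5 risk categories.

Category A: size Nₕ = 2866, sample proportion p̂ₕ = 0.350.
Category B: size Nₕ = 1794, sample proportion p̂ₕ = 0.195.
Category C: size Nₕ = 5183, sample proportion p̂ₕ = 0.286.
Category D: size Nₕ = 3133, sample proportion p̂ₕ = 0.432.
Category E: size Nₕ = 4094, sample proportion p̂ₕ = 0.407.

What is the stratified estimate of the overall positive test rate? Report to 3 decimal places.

Wₕ = Nₕ/N with N = 17070: 0.1679, 0.1051, 0.3036, 0.1835, 0.2398.
p̂_st = 0.1679·0.350 + 0.1051·0.195 + 0.3036·0.286 + 0.1835·0.432 + 0.2398·0.407 ≈ 0.34300... → 0.343.

0.343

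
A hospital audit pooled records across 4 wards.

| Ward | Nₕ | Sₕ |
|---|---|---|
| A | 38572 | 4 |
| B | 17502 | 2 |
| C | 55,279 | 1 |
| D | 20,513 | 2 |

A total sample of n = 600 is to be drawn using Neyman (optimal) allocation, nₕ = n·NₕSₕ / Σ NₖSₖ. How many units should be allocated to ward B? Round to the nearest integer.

Σ NₕSₕ = 38572·4 + 17502·2 + 55279·1 + 20513·2 = 285597.
Share for B: 35004/285597 = 0.12256.
n_B = 600 × 0.12256 = 73.539... → 74.

74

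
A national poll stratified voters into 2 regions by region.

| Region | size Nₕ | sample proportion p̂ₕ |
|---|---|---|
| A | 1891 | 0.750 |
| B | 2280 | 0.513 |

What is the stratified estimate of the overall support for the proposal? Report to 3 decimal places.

Wₕ = Nₕ/N with N = 4171: 0.4534, 0.5466.
p̂_st = 0.4534·0.750 + 0.5466·0.513 ≈ 0.62045... → 0.620.

0.620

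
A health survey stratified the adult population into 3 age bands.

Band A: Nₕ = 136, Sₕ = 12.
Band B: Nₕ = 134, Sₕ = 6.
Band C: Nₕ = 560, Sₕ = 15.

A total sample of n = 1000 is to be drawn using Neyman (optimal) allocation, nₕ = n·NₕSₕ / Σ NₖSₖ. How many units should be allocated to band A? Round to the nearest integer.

151

Σ NₕSₕ = 136·12 + 134·6 + 560·15 = 10836.
Share for A: 1632/10836 = 0.15061.
n_A = 1000 × 0.15061 = 150.609... → 151.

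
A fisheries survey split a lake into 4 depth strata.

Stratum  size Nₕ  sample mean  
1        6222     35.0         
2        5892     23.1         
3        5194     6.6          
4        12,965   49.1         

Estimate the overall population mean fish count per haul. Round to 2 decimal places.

33.85

x̄_st = (Σ Nₕx̄ₕ) / (Σ Nₕ) = (6222·35.0 + 5892·23.1 + 5194·6.6 + 12965·49.1) / 30273
= 1024737.1 / 30273 = 33.8499... → 33.85.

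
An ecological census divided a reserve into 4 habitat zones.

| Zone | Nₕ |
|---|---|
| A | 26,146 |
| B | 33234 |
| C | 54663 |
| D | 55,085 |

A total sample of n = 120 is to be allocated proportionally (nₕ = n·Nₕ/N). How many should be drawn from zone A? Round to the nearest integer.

19

Share of zone A = 26146/169128 = 0.15459.
Allocate 120 × 0.15459 = 18.551... → 19.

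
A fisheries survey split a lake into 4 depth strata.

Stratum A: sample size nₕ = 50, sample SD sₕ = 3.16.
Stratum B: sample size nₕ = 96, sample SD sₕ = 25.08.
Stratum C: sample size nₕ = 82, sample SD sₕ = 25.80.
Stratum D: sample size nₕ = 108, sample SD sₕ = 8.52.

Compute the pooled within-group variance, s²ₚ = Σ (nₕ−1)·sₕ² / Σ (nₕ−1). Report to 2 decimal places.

A: (50−1)·3.16² = 49·9.9856 = 489.2944
B: (96−1)·25.08² = 95·629.0064 = 59755.608
C: (82−1)·25.80² = 81·665.64 = 53916.84
D: (108−1)·8.52² = 107·72.5904 = 7767.1728
Numerator = 121928.9152; denominator = Σ(nₕ−1) = 332.
s²ₚ = 121928.9152/332 = 367.2558... → 367.26.

367.26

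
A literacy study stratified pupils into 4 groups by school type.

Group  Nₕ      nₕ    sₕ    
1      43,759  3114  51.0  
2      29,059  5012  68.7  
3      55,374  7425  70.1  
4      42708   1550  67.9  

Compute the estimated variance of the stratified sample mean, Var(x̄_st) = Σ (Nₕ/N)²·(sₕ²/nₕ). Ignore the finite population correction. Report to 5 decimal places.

0.33722

N = 170900. Term for each stratum: Wₕ²sₕ²/nₕ.
Var(x̄_st) = 0.05476113 + 0.02722574 + 0.06948119 + 0.18575572 = 0.33722377 → 0.33722.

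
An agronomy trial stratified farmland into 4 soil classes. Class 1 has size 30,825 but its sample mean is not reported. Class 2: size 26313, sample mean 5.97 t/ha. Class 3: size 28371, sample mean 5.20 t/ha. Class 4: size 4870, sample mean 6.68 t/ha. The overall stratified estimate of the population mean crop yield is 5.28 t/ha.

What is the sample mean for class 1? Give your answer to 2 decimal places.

Σ Nₕx̄ₕ = N·μ, so 30825·x̄_1 = 90379·5.28 − (26313·5.97 + 28371·5.20 + 4870·6.68).
= 477201.12 − 337149.41 = 140051.71.
x̄_1 = 140051.71 / 30825 = 4.5434... → 4.54.

4.54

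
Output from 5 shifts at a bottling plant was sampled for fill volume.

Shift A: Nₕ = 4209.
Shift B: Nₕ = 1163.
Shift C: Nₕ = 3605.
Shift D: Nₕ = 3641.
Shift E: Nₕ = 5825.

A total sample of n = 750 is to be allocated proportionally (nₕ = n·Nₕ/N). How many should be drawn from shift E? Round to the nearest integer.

237

Share of shift E = 5825/18443 = 0.31584.
Allocate 750 × 0.31584 = 236.878... → 237.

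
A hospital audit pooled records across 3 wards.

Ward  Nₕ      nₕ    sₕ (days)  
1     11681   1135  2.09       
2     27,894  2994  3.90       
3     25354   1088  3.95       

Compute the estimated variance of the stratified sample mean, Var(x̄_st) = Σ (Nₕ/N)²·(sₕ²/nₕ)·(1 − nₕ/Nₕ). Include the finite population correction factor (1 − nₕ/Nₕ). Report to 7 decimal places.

N = 64929. Term for each stratum: Wₕ²sₕ²/nₕ·(1−nₕ/Nₕ).
Var(x̄_st) = 0.0001124572 + 0.0008369705 + 0.0020928232 = 0.0030422508 → 0.0030423.

0.0030423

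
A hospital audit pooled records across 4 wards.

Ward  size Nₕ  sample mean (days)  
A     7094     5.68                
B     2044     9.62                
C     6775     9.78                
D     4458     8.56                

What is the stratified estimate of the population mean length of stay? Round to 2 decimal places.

x̄_st = (Σ Nₕx̄ₕ) / (Σ Nₕ) = (7094·5.68 + 2044·9.62 + 6775·9.78 + 4458·8.56) / 20371
= 164377.18 / 20371 = 8.0692... → 8.07.

8.07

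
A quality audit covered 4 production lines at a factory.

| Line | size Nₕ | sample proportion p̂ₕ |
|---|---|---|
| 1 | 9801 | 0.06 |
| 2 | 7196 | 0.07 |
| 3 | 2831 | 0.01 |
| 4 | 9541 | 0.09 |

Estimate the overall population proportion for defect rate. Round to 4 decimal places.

Wₕ = Nₕ/N with N = 29369: 0.3337, 0.2450, 0.0964, 0.3249.
p̂_st = 0.3337·0.06 + 0.2450·0.07 + 0.0964·0.01 + 0.3249·0.09 ≈ 0.067376... → 0.0674.

0.0674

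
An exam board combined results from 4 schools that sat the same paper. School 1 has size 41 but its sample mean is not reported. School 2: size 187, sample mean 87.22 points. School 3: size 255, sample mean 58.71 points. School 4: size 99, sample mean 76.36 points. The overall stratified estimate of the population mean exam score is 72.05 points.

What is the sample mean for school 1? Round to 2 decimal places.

Σ Nₕx̄ₕ = N·μ, so 41·x̄_1 = 582·72.05 − (187·87.22 + 255·58.71 + 99·76.36).
= 41933.1 − 38840.83 = 3092.27.
x̄_1 = 3092.27 / 41 = 75.4212... → 75.42.

75.42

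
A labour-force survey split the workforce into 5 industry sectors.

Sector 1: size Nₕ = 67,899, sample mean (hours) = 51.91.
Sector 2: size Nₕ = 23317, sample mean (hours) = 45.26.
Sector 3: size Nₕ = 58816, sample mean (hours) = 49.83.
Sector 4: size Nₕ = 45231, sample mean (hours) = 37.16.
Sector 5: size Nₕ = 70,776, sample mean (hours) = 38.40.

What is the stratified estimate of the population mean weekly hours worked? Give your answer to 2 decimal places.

x̄_st = (Σ Nₕx̄ₕ) / (Σ Nₕ) = (67899·51.91 + 23317·45.26 + 58816·49.83 + 45231·37.16 + 70776·38.40) / 266039
= 11909348.15 / 266039 = 44.7654... → 44.77.

44.77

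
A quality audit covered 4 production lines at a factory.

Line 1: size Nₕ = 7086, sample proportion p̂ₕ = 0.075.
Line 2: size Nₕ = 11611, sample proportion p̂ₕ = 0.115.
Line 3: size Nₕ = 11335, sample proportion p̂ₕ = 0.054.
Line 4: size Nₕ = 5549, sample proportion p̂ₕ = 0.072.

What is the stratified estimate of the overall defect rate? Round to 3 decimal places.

N = 7086 + 11611 + 11335 + 5549 = 35581.
Overall proportion = Σ (Nₕ/N)·p̂ₕ.
Σ Nₕp̂ₕ = 531.45 + 1335.265 + 612.09 + 399.528 = 2878.333.
2878.333 / 35581 = 0.08090... → 0.081.

0.081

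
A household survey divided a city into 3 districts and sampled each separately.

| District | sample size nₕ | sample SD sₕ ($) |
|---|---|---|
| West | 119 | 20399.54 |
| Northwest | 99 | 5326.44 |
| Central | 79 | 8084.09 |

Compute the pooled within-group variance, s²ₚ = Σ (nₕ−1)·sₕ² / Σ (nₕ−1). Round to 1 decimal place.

West: (119−1)·20399.54² = 118·416141232.2116 = 49104665400.9688
Northwest: (99−1)·5326.44² = 98·28370963.0736 = 2780354381.2128
Central: (79−1)·8084.09² = 78·65352511.1281 = 5097495867.9918
Numerator = 56982515650.1734; denominator = Σ(nₕ−1) = 294.
s²ₚ = 56982515650.1734/294 = 193818080.443... → 193818080.4.

193818080.4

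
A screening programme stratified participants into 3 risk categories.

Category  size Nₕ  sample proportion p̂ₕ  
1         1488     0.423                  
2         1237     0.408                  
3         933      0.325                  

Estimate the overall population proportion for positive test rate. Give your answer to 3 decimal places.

Wₕ = Nₕ/N with N = 3658: 0.4068, 0.3382, 0.2551.
p̂_st = 0.4068·0.423 + 0.3382·0.408 + 0.2551·0.325 ≈ 0.39293... → 0.393.

0.393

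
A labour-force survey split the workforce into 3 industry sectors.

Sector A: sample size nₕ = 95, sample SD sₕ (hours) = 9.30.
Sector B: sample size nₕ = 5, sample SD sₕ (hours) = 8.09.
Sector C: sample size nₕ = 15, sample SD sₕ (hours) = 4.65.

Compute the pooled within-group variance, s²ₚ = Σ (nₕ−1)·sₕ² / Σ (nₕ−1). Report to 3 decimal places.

77.630

Degrees of freedom: 94 + 4 + 14 = 112.
Σ(nₕ−1)sₕ² = 94·86.49 + 4·65.4481 + 14·21.6225 = 8694.5674.
s²ₚ = 8694.5674 / 112 = 77.63007... → 77.630.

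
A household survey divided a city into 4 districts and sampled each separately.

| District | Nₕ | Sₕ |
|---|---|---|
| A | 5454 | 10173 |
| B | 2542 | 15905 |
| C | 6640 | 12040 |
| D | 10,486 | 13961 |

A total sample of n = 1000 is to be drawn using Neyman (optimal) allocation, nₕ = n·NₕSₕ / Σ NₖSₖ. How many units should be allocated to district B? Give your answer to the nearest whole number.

Σ NₕSₕ = 5454·10173 + 2542·15905 + 6640·12040 + 10486·13961 = 322254698.
Share for B: 40430510/322254698 = 0.12546.
n_B = 1000 × 0.12546 = 125.461... → 125.

125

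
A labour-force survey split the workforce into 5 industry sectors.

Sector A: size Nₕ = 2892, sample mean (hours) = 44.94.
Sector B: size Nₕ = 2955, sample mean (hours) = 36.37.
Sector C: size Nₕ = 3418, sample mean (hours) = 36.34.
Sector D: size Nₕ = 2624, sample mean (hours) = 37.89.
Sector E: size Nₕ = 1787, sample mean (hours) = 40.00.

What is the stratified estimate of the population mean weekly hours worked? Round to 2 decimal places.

N = 2892 + 2955 + 3418 + 2624 + 1787 = 13676.
Weight each subgroup mean by Nₕ/N and sum.
Σ Nₕx̄ₕ = 2892·44.94 + 2955·36.37 + 3418·36.34 + 2624·37.89 + 1787·40.00 = 129966.48 + 107473.35 + 124210.12 + 99423.36 + 71480 = 532553.31.
Divide by N: 532553.31 / 13676 = 38.9407... → 38.94.

38.94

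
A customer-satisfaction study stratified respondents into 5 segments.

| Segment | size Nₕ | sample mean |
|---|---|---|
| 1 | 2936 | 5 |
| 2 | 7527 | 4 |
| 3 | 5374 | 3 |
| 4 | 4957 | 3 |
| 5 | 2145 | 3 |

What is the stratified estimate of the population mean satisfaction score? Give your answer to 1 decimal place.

x̄_st = (Σ Nₕx̄ₕ) / (Σ Nₕ) = (2936·5 + 7527·4 + 5374·3 + 4957·3 + 2145·3) / 22939
= 82216 / 22939 = 3.584... → 3.6.

3.6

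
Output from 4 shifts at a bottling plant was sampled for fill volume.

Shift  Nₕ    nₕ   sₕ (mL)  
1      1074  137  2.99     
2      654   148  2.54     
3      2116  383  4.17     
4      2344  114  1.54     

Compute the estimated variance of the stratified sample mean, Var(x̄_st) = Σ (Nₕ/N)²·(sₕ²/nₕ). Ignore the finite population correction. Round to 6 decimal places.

N = 6188. Term for each stratum: Wₕ²sₕ²/nₕ.
Var(x̄_st) = 0.001965757 + 0.000486923 + 0.005308894 + 0.002985047 = 0.010746621 → 0.010747.

0.010747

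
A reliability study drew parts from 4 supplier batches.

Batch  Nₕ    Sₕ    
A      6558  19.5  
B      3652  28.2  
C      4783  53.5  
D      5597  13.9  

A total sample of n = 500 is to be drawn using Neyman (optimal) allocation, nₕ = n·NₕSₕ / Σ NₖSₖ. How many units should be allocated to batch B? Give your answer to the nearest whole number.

A: NₕSₕ = 6558·19.5 = 127881
B: NₕSₕ = 3652·28.2 = 102986.4
C: NₕSₕ = 4783·53.5 = 255890.5
D: NₕSₕ = 5597·13.9 = 77798.3
Σ NₕSₕ = 564556.2.
n_B = 500·102986.4/564556.2 = 91.210... → 91.

91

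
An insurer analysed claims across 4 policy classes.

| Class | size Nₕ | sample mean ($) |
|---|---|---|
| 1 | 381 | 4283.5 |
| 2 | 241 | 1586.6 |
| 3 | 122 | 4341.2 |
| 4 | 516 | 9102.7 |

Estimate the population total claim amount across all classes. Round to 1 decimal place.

7241003.7

Population total = Σ Nₕ·x̄ₕ (each stratum's size times its mean).
381·4283.5 + 241·1586.6 + 122·4341.2 + 516·9102.7 = 1632013.5 + 382370.6 + 529626.4 + 4696993.2 = 7241003.7.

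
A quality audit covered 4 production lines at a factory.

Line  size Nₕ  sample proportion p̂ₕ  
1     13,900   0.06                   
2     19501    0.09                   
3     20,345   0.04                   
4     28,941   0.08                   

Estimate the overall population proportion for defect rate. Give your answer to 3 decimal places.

N = 13900 + 19501 + 20345 + 28941 = 82687.
Overall proportion = Σ (Nₕ/N)·p̂ₕ.
Σ Nₕp̂ₕ = 834 + 1755.09 + 813.8 + 2315.28 = 5718.17.
5718.17 / 82687 = 0.06915... → 0.069.

0.069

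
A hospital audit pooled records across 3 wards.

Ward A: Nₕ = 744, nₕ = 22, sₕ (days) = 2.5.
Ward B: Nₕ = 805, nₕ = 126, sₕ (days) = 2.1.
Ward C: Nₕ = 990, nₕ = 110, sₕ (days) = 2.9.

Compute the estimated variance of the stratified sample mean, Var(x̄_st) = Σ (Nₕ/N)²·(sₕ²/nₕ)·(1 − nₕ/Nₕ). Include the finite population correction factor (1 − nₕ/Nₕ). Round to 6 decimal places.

0.036972

N = 2539; Wₕ = Nₕ/N.
ward A: (744/2539)²·2.5²/22·(1 − 22/744) = 0.023672388
ward B: (805/2539)²·2.1²/126·(1 − 126/805) = 0.002967620
ward C: (990/2539)²·2.9²/110·(1 − 110/990) = 0.010332271
Sum = 0.036972279 → 0.036972.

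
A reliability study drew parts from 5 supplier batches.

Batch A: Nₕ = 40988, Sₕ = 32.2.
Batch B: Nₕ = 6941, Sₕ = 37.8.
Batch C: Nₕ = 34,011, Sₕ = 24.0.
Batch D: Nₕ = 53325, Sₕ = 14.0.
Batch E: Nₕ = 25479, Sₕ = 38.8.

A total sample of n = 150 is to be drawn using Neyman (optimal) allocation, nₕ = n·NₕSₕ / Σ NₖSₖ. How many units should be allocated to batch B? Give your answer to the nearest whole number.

A: NₕSₕ = 40988·32.2 = 1319813.6
B: NₕSₕ = 6941·37.8 = 262369.8
C: NₕSₕ = 34011·24.0 = 816264
D: NₕSₕ = 53325·14.0 = 746550
E: NₕSₕ = 25479·38.8 = 988585.2
Σ NₕSₕ = 4133582.6.
n_B = 150·262369.8/4133582.6 = 9.521... → 10.

10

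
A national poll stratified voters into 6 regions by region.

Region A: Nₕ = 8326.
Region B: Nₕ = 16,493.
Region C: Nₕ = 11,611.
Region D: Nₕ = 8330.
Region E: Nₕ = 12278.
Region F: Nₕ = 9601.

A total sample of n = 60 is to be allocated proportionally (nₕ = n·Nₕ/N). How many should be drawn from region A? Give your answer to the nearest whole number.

Share of region A = 8326/66639 = 0.12494.
Allocate 60 × 0.12494 = 7.497... → 7.

7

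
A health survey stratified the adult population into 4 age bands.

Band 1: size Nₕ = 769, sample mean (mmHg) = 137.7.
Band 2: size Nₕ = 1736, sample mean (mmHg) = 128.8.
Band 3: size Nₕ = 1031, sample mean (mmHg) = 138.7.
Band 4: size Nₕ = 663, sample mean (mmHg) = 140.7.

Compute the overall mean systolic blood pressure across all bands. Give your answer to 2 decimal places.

x̄_st = (Σ Nₕx̄ₕ) / (Σ Nₕ) = (769·137.7 + 1736·128.8 + 1031·138.7 + 663·140.7) / 4199
= 565771.9 / 4199 = 134.7397... → 134.74.

134.74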